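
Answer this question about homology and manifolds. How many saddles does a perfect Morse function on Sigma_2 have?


A perfect Morse function has m_k = b_k.
For Sigma_2: b_0=1, b_1=2g=4, b_2=1.
Saddles m_1 = 2g = 4

4


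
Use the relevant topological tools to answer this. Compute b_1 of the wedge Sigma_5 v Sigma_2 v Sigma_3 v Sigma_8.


For a wedge X v Y: reduced H_k(X v Y) = H_k(X) + H_k(Y).
Each Sigma_g contributes b_1 = 2g.
b_1 = 10 + 4 + 6 + 16 = 36

36


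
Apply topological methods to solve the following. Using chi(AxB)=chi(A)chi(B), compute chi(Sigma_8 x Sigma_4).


chi(Sigma_8) = 2 - 2*8 = -14
chi(Sigma_4) = 2 - 2*4 = -6
chi(product) = (-14) * (-6) = 84

84


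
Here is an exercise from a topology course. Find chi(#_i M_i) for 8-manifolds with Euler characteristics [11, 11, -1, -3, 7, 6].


For n-manifolds: chi(A#B) = chi(A) + chi(B) - chi(S^8).
chi(S^8) = 1 + (-1)^8 = 2.
chi(#) = (sum chi_i) - (6-1)*chi(S^8) = 31 - 5*2 = 21

21


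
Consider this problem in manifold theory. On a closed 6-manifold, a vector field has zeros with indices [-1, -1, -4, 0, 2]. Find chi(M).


Poincare-Hopf: chi(M) = sum of indices of zeros.
chi = (-1) + (-1) + (-4) + (0) + (2) = -4

-4


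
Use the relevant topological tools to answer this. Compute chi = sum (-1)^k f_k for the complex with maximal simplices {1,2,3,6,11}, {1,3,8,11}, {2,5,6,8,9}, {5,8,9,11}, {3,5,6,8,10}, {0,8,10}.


Enumerate all faces; f-vector: f_0=10, f_1=31, f_2=36, f_3=17, f_4=3.
chi = sum (-1)^k f_k = 1

1


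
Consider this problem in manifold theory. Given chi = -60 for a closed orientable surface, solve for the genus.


chi = 2 - 2g for closed orientable surfaces.
-60 = 2 - 2g
2g = 2 - (-60) = 62
g = 31

31


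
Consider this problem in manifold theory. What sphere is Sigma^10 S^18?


Each suspension raises dimension by 1: Sigma S^n = S^{n+1}.
Sigma^10 S^18 = S^{18+10} = S^28

28


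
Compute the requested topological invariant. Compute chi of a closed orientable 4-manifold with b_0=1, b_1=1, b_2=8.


By Poincare duality b_k = b_{4-k}, so full Betti numbers: b_0=1, b_1=1, b_2=8, b_3=1, b_4=1.
chi = sum (-1)^k b_k = 8

8


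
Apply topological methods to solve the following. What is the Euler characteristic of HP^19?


HP^19 has one cell in each dimension 0, 4, ..., 4*19 (19+1 cells, all even-dim).
chi = 19 + 1 = 20

20


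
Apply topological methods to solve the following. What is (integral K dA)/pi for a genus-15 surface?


Gauss-Bonnet: integral K dA = 2*pi*chi(M).
chi(Sigma_15) = 2 - 2*15 = -28.
(integral K dA)/pi = 2*chi = 2*(-28) = -56

-56


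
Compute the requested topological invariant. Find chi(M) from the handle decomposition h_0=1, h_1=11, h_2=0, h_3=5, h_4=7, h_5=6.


Handles of index k contribute (-1)^k to chi (same as CW cells).
chi = (1) + (-11) + (0) + (-5) + (7) + (-6) = -14

-14


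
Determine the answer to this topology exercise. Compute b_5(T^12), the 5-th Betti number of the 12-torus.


By the Kunneth formula, b_k(T^n) = C(n,k).
b_5(T^12) = C(12,5).
C(12,5) = 12!/(5!*7!) = 792

792


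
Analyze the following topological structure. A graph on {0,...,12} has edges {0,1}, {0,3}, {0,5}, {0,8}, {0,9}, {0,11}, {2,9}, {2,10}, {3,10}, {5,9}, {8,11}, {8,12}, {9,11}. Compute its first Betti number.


b_1 = E - V + (number of components).
E = 13, V = 13, components = 4.
b_1 = 13 - 13 + 4 = 4

4


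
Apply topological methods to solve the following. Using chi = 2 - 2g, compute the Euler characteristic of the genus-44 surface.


For a closed orientable surface of genus g: chi = 2 - 2g.
Here g = 44.
chi = 2 - 2*44 = 2 - 88 = -86

-86


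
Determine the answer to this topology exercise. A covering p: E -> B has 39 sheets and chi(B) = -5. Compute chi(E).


For a finite covering: chi(E) = (number of sheets) * chi(B).
chi(E) = 39 * (-5) = -195

-195


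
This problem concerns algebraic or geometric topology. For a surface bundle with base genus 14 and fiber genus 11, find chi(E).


For a fiber bundle F -> E -> B (with CW structure): chi(E) = chi(B) * chi(F).
chi(Sigma_14) = -26, chi(Sigma_11) = -20.
chi(E) = (-26) * (-20) = 520

520


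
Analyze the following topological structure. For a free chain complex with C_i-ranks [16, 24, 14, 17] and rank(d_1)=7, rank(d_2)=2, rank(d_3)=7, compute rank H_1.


rank H_k = rank(ker d_k) - rank(im d_{k+1}).
rank(ker d_1) = rank(C_1) - rank(d_1) = 24 - 7 = 17.
rank(im d_{1+1}) = 2.
rank H_1 = 17 - 2 = 15

15


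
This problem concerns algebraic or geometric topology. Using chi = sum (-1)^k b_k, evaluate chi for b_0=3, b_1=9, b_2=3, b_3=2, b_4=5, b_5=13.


chi = sum_k (-1)^k b_k.
= (3) + (-9) + (3) + (-2) + (5) + (-13)
= -13

-13


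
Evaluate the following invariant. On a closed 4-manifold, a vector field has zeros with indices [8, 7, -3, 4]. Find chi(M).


Poincare-Hopf: chi(M) = sum of indices of zeros.
chi = (8) + (7) + (-3) + (4) = 16

16


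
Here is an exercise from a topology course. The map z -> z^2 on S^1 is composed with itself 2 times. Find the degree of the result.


deg(f) = 2. Degree is multiplicative: deg(f^2) = (deg f)^2.
deg(f^2) = (2)^2 = 4

4


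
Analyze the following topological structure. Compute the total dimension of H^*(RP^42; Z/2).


H^k(RP^42; Z/2) = Z/2 for each 0 <= k <= 42.
Total dimension = 42 + 1 = 43

43


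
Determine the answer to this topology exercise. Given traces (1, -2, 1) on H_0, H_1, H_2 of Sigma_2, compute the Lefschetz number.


L(f) = tr(f_0*) - tr(f_1*) + tr(f_2*).
= 1 - (-2) + (1)
= 4

4


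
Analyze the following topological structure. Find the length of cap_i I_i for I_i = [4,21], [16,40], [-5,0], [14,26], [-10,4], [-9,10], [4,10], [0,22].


Intersection = [max(a_i), min(b_i)] = [16, 0].
Since 16 > 0, the intersection is empty.
Length = 0

0


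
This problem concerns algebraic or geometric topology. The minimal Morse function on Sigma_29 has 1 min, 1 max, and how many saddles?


A perfect Morse function has m_k = b_k.
For Sigma_29: b_0=1, b_1=2g=58, b_2=1.
Saddles m_1 = 2g = 58

58


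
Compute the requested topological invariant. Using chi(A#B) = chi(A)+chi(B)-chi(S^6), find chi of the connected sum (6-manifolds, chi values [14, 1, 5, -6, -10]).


For n-manifolds: chi(A#B) = chi(A) + chi(B) - chi(S^6).
chi(S^6) = 1 + (-1)^6 = 2.
chi(#) = (sum chi_i) - (5-1)*chi(S^6) = 4 - 4*2 = -4

-4


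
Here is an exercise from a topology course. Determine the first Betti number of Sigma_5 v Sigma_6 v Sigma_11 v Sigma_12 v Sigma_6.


For a wedge X v Y: reduced H_k(X v Y) = H_k(X) + H_k(Y).
Each Sigma_g contributes b_1 = 2g.
b_1 = 10 + 12 + 22 + 24 + 12 = 80

80


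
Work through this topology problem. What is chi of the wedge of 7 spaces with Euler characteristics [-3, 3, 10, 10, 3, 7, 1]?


chi(A v B) = chi(A) + chi(B) - 1 (one point identified).
For 7 spaces: chi = (sum chi_i) - (7 - 1).
sum = 31; chi = 31 - 6 = 25

25


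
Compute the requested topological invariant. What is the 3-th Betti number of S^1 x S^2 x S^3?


Each S^d has Poincare polynomial 1 + t^d.
The product S^1 x S^2 x S^3 has Poincare polynomial prod(1+t^d_i).
Expanding: b_0=1, b_1=1, b_2=1, b_3=2, b_4=1, b_5=1, b_6=1.
b_3 = 2

2


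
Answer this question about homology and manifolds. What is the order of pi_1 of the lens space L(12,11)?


pi_1(L(p,q)) = Z/pZ for any q coprime to p.
|pi_1(L(12,11))| = 12

12


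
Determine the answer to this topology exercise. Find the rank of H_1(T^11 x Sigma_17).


pi_1(A x B) = pi_1(A) x pi_1(B); rank of abelianization = b_1.
b_1(T^11) = 11, b_1(Sigma_17) = 2*17 = 34.
b_1(product) = 11 + 34 = 45

45


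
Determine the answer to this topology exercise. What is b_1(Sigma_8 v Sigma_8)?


For a wedge: H_1(A v B) = H_1(A) + H_1(B).
b_1(Sigma_8) = 16, b_1(Sigma_8) = 16.
b_1 = 16 + 16 = 32

32


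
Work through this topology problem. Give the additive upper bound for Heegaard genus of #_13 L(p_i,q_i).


Heegaard genus satisfies g(A#B) <= g(A) + g(B).
Each lens space has g = 1.
Upper bound: 13 * 1 = 13

13


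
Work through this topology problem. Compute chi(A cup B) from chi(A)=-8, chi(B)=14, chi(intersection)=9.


chi(A cup B) = chi(A) + chi(B) - chi(A cap B)
= -8 + (14) - (9)
= -3

-3


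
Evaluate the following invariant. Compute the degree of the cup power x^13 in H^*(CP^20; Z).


|x| = 2 in H^*(CP^n).
|x^13| = 13 * |x| = 13 * 2 = 26

26


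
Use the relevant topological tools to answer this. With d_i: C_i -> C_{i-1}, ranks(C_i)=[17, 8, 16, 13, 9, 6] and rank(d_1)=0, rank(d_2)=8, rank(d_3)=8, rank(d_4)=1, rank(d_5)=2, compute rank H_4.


rank H_k = rank(ker d_k) - rank(im d_{k+1}).
rank(ker d_4) = rank(C_4) - rank(d_4) = 9 - 1 = 8.
rank(im d_{4+1}) = 2.
rank H_4 = 8 - 2 = 6

6


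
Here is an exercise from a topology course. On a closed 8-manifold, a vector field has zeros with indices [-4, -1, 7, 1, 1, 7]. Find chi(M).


Poincare-Hopf: chi(M) = sum of indices of zeros.
chi = (-4) + (-1) + (7) + (1) + (1) + (7) = 11

11


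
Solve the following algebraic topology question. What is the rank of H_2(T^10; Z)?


By the Kunneth formula, b_k(T^n) = C(n,k).
b_2(T^10) = C(10,2).
C(10,2) = 10!/(2!*8!) = 45

45


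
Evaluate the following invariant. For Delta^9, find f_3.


Delta^9 has 9+1 vertices. A 3-face is a choice of 3+1 vertices.
f_3 = C(9+1, 3+1) = C(10,4) = 210

210


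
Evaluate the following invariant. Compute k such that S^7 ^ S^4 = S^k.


S^m ^ S^n = S^{m+n}.
k = 7 + 4 = 11

11


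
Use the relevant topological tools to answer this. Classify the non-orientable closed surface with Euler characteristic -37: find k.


chi = 2 - k for closed non-orientable surfaces with k crosscaps.
-37 = 2 - k
k = 2 - (-37) = 39

39


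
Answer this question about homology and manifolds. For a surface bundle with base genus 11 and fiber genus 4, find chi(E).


For a fiber bundle F -> E -> B (with CW structure): chi(E) = chi(B) * chi(F).
chi(Sigma_11) = -20, chi(Sigma_4) = -6.
chi(E) = (-20) * (-6) = 120

120


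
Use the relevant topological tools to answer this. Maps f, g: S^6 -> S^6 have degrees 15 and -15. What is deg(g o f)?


Degree is multiplicative under composition: deg(g o f) = deg(g) * deg(f).
= -15 * 15 = -225

-225


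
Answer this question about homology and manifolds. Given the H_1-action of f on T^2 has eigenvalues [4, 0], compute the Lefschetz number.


For a torus self-map: L(f) = det(I - A) where A acts on H_1.
L(f) = (1-4) * (1-0) = -3 * 1 = -3

-3


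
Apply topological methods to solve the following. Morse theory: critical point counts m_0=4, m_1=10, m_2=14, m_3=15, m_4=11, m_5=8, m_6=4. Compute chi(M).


Morse theory: chi(M) = sum_k (-1)^k m_k where m_k = #(index-k critical points).
= (4) + (-10) + (14) + (-15) + (11) + (-8) + (4) = 0

0


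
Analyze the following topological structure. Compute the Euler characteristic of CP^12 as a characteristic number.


For any closed oriented manifold, <e(TM),[M]> = chi(M).
chi(CP^12) = 12+1 = 13

13


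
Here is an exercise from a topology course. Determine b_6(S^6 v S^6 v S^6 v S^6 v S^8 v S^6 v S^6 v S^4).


For a wedge of spheres, H_k (k>0) is free on one generator per sphere of dimension k.
Spheres of dimension 6: count = 6.
b_6 = 6

6


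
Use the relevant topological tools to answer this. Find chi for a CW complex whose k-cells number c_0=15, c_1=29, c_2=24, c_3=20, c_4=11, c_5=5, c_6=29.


chi = sum_k (-1)^k c_k.
= (-1)^0*15 + (-1)^1*29 + (-1)^2*24 + (-1)^3*20 + (-1)^4*11 + (-1)^5*5 + (-1)^6*29
= (15) + (-29) + (24) + (-20) + (11) + (-5) + (29)
= 25

25


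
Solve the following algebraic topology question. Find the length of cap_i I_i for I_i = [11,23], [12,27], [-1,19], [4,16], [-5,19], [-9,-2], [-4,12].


Intersection = [max(a_i), min(b_i)] = [12, -2].
Since 12 > -2, the intersection is empty.
Length = 0

0


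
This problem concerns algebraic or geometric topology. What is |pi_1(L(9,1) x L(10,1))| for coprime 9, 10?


pi_1(X x Y) = pi_1(X) x pi_1(Y).
pi_1(L(9,1)) = Z/9, pi_1(L(10,1)) = Z/10.
|Z/9 x Z/10| = 9 * 10 = 90

90


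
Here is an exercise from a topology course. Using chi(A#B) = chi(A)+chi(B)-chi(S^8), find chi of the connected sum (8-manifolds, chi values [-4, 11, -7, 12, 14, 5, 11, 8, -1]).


For n-manifolds: chi(A#B) = chi(A) + chi(B) - chi(S^8).
chi(S^8) = 1 + (-1)^8 = 2.
chi(#) = (sum chi_i) - (9-1)*chi(S^8) = 49 - 8*2 = 33

33


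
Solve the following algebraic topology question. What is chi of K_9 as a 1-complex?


K_9: V = 9, E = C(9,2) = 36.
chi = V - E = 9 - 36 = -27

-27


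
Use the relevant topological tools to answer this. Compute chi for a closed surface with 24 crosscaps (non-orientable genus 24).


For a non-orientable closed surface with k crosscaps: chi = 2 - k.
Here k = 24.
chi = 2 - 24 = -22

-22


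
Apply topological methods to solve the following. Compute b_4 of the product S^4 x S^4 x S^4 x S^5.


Each S^d has Poincare polynomial 1 + t^d.
The product S^4 x S^4 x S^4 x S^5 has Poincare polynomial prod(1+t^d_i).
Expanding: b_0=1, b_4=3, b_5=1, b_8=3, b_9=3, b_12=1, b_13=3, b_17=1.
b_4 = 3

3


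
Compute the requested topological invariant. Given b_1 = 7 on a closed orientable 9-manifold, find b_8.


Poincare duality for closed orientable n-manifolds: b_k = b_{n-k}.
Here n = 9, so b_8 = b_1 = 7

7


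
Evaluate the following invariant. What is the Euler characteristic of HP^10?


HP^10 has one cell in each dimension 0, 4, ..., 4*10 (10+1 cells, all even-dim).
chi = 10 + 1 = 11

11


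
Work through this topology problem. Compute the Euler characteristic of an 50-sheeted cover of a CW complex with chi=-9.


For a finite covering: chi(E) = (number of sheets) * chi(B).
chi(E) = 50 * (-9) = -450

-450


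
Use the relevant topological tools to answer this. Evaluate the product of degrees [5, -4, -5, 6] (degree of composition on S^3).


Degree is multiplicative: deg(composition) = product of degrees.
= (5) * (-4) * (-5) * (6) = 600

600


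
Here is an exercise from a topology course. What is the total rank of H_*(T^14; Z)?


b_k(T^14) = C(14,k), so the sum over k is sum_k C(14,k) = 2^14.
Total = 2^14 = 16384

16384


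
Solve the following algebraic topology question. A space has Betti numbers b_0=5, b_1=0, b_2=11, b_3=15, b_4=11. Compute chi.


chi = sum_k (-1)^k b_k.
= (5) + (0) + (11) + (-15) + (11)
= 12

12


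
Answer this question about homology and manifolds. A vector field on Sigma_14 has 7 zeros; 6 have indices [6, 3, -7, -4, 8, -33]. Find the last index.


Poincare-Hopf: sum of indices = chi(M).
chi(Sigma_14) = 2 - 2*14 = -26.
Sum of known indices = -27.
x = chi - (sum known) = -26 - (-27) = 1

1


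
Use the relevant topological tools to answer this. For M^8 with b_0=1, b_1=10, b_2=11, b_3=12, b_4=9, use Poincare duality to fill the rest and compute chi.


By Poincare duality b_k = b_{8-k}, so full Betti numbers: b_0=1, b_1=10, b_2=11, b_3=12, b_4=9, b_5=12, b_6=11, b_7=10, b_8=1.
chi = sum (-1)^k b_k = -11

-11


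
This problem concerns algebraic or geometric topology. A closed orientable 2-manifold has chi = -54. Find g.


chi = 2 - 2g for closed orientable surfaces.
-54 = 2 - 2g
2g = 2 - (-54) = 56
g = 28

28


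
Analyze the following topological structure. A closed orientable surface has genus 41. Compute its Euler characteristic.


For a closed orientable surface of genus g: chi = 2 - 2g.
Here g = 41.
chi = 2 - 2*41 = 2 - 82 = -80

-80


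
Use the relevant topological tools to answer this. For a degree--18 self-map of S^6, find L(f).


On S^6: L(f) = tr(f_0*) + (-1)^6 tr(f_6*) = 1 + (-1)^6 * deg(f).
L(f) = 1 + (-1)^6 * -18 = 1 + -18 = -17

-17


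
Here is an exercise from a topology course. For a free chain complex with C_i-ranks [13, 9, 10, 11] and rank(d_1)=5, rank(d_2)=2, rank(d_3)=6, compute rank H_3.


rank H_k = rank(ker d_k) - rank(im d_{k+1}).
rank(ker d_3) = rank(C_3) - rank(d_3) = 11 - 6 = 5.
rank(im d_{3+1}) = 0.
rank H_3 = 5 - 0 = 5

5


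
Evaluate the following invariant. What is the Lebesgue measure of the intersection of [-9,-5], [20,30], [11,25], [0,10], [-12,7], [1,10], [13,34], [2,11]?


Intersection = [max(a_i), min(b_i)] = [20, -5].
Since 20 > -5, the intersection is empty.
Length = 0

0


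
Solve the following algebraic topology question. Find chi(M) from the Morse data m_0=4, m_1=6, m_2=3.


Morse theory: chi(M) = sum_k (-1)^k m_k where m_k = #(index-k critical points).
= (4) + (-6) + (3) = 1

1


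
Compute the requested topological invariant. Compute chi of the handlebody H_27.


A genus-g handlebody deformation retracts to a wedge of g circles.
chi(vee_g S^1) = 1 - g.
chi(H_27) = 1 - 27 = -26

-26


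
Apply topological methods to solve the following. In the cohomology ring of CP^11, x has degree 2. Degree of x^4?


|x| = 2 in H^*(CP^n).
|x^4| = 4 * |x| = 4 * 2 = 8

8


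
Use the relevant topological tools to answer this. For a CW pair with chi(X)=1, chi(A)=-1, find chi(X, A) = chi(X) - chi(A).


Relative Euler characteristic: chi(X, A) = chi(X) - chi(A).
= 1 - (-1) = 2

2


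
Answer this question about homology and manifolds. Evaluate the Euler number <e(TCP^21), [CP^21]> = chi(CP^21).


For any closed oriented manifold, <e(TM),[M]> = chi(M).
chi(CP^21) = 21+1 = 22

22


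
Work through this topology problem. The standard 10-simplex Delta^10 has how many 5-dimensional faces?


Delta^10 has 10+1 vertices. A 5-face is a choice of 5+1 vertices.
f_5 = C(10+1, 5+1) = C(11,6) = 462

462


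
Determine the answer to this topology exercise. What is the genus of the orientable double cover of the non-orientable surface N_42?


chi(N_42) = 2 - 42 = -40.
Double cover: chi(Sigma_g) = 2 * chi(N_42) = 2*(-40) = -80.
2 - 2g = -80, so g = (2 - (-80))/2 = 82/2 = 41

41


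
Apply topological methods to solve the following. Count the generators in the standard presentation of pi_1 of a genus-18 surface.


Standard presentation: pi_1(Sigma_g) = <a_1,b_1,...,a_g,b_g | [a_1,b_1]...[a_g,b_g] = 1>.
Number of generators = 2g = 2*18 = 36

36


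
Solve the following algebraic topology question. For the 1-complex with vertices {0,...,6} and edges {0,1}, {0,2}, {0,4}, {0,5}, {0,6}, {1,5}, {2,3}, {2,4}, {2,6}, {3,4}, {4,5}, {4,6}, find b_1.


b_1 = E - V + (number of components).
E = 12, V = 7, components = 1.
b_1 = 12 - 7 + 1 = 6

6


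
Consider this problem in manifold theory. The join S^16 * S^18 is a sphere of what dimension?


Join of spheres: S^m * S^n = S^{m+n+1}.
dim = 16 + 18 + 1 = 35

35


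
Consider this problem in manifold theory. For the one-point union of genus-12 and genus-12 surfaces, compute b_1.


For a wedge: H_1(A v B) = H_1(A) + H_1(B).
b_1(Sigma_12) = 24, b_1(Sigma_12) = 24.
b_1 = 24 + 24 = 48

48


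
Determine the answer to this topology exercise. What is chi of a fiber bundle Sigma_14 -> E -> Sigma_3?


For a fiber bundle F -> E -> B (with CW structure): chi(E) = chi(B) * chi(F).
chi(Sigma_3) = -4, chi(Sigma_14) = -26.
chi(E) = (-4) * (-26) = 104

104


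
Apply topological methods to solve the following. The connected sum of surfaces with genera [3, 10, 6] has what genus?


Genus is additive under connected sum of orientable surfaces.
g = 3 + 10 + 6 = 19

19


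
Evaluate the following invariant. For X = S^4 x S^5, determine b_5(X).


Each S^d has Poincare polynomial 1 + t^d.
The product S^4 x S^5 has Poincare polynomial prod(1+t^d_i).
Expanding: b_0=1, b_4=1, b_5=1, b_9=1.
b_5 = 1

1


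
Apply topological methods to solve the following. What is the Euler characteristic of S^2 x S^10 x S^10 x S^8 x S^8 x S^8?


chi is multiplicative: chi(X x Y) = chi(X) chi(Y).
Each even-dim sphere has chi = 2. There are 6 factors.
chi = 2^6 = 64

64


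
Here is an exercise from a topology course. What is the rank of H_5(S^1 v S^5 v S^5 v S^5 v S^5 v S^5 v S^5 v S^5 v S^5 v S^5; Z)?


For a wedge of spheres, H_k (k>0) is free on one generator per sphere of dimension k.
Spheres of dimension 5: count = 9.
b_5 = 9

9


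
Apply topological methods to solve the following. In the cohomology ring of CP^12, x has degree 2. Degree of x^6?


|x| = 2 in H^*(CP^n).
|x^6| = 6 * |x| = 6 * 2 = 12

12


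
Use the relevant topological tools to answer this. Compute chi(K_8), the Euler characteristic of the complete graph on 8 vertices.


K_8: V = 8, E = C(8,2) = 28.
chi = V - E = 8 - 28 = -20

-20


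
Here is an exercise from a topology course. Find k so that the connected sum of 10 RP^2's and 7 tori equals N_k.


Since a >= 1, the sum is non-orientable; each T^2 can be replaced by RP^2 # RP^2 (since T^2#RP^2 = 3RP^2).
Total crosscaps k = 10 + 2*7 = 24.
Check via chi: chi = 10*1 + 7*0 - (10+7-1)*2 = -22 = 2 - k = -22. Consistent.

24


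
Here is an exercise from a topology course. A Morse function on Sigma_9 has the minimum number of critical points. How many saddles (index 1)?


A perfect Morse function has m_k = b_k.
For Sigma_9: b_0=1, b_1=2g=18, b_2=1.
Saddles m_1 = 2g = 18

18


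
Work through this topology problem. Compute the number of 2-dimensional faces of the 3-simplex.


Delta^3 has 3+1 vertices. A 2-face is a choice of 2+1 vertices.
f_2 = C(3+1, 2+1) = C(4,3) = 4

4


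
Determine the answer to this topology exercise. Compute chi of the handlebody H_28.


A genus-g handlebody deformation retracts to a wedge of g circles.
chi(vee_g S^1) = 1 - g.
chi(H_28) = 1 - 28 = -27

-27


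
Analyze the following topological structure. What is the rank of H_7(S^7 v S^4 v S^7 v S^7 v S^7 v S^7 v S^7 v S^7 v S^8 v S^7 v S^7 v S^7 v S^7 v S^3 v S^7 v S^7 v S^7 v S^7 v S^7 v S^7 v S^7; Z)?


For a wedge of spheres, H_k (k>0) is free on one generator per sphere of dimension k.
Spheres of dimension 7: count = 18.
b_7 = 18

18


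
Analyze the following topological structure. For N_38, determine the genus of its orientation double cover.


chi(N_38) = 2 - 38 = -36.
Double cover: chi(Sigma_g) = 2 * chi(N_38) = 2*(-36) = -72.
2 - 2g = -72, so g = (2 - (-72))/2 = 74/2 = 37

37


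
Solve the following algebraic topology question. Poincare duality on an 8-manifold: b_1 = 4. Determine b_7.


Poincare duality for closed orientable n-manifolds: b_k = b_{n-k}.
Here n = 8, so b_7 = b_1 = 4

4


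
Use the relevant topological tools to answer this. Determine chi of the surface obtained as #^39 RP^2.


For a non-orientable closed surface with k crosscaps: chi = 2 - k.
Here k = 39.
chi = 2 - 39 = -37

-37


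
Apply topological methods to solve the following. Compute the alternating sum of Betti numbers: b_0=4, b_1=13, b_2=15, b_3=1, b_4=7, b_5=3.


chi = sum_k (-1)^k b_k.
= (4) + (-13) + (15) + (-1) + (7) + (-3)
= 9

9


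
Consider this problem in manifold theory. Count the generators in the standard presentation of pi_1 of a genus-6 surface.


Standard presentation: pi_1(Sigma_g) = <a_1,b_1,...,a_g,b_g | [a_1,b_1]...[a_g,b_g] = 1>.
Number of generators = 2g = 2*6 = 12

12


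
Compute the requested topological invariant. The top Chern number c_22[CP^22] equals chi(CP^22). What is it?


For any closed oriented manifold, <e(TM),[M]> = chi(M).
chi(CP^22) = 22+1 = 23

23


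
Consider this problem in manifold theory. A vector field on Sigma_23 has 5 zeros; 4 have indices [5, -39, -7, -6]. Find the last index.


Poincare-Hopf: sum of indices = chi(M).
chi(Sigma_23) = 2 - 2*23 = -44.
Sum of known indices = -47.
x = chi - (sum known) = -44 - (-47) = 3

3


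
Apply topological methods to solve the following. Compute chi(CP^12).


CP^12 has one cell in each even dimension 0, 2, ..., 2*12 (12+1 cells total).
All cells are even-dimensional, so chi = number of cells.
chi = 12 + 1 = 13

13


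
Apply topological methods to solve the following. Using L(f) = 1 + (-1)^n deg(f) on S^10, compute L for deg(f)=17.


On S^10: L(f) = tr(f_0*) + (-1)^10 tr(f_10*) = 1 + (-1)^10 * deg(f).
L(f) = 1 + (-1)^10 * 17 = 1 + 17 = 18

18


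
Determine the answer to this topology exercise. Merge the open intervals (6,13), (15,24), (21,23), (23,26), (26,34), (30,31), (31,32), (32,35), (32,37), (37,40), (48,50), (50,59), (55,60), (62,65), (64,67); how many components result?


Sort and merge overlapping open intervals.
Merged: (6,13), (15,26), (26,37), (37,40), (48,50), (50,60), (62,67).
Number of components = 7

7


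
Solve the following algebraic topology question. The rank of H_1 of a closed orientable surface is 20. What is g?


For a closed orientable surface: b_1 = 2g.
20 = 2g
g = 20 / 2 = 10

10


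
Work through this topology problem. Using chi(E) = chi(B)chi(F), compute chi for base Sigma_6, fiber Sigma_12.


For a fiber bundle F -> E -> B (with CW structure): chi(E) = chi(B) * chi(F).
chi(Sigma_6) = -10, chi(Sigma_12) = -22.
chi(E) = (-10) * (-22) = 220

220


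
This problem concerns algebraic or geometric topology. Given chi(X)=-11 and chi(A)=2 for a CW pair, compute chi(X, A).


Relative Euler characteristic: chi(X, A) = chi(X) - chi(A).
= -11 - (2) = -13

-13


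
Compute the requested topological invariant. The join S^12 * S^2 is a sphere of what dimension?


Join of spheres: S^m * S^n = S^{m+n+1}.
dim = 12 + 2 + 1 = 15

15


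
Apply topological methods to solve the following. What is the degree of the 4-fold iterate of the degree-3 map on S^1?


deg(f) = 3. Degree is multiplicative: deg(f^4) = (deg f)^4.
deg(f^4) = (3)^4 = 81

81


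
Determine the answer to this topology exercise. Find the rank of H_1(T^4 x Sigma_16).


pi_1(A x B) = pi_1(A) x pi_1(B); rank of abelianization = b_1.
b_1(T^4) = 4, b_1(Sigma_16) = 2*16 = 32.
b_1(product) = 4 + 32 = 36

36


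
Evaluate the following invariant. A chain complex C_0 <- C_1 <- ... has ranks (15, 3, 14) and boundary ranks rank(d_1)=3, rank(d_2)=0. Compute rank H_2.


rank H_k = rank(ker d_k) - rank(im d_{k+1}).
rank(ker d_2) = rank(C_2) - rank(d_2) = 14 - 0 = 14.
rank(im d_{2+1}) = 0.
rank H_2 = 14 - 0 = 14

14


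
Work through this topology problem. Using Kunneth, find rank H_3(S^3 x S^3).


Each S^d has Poincare polynomial 1 + t^d.
The product S^3 x S^3 has Poincare polynomial prod(1+t^d_i).
Expanding: b_0=1, b_3=2, b_6=1.
b_3 = 2

2


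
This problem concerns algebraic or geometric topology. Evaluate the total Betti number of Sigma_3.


For Sigma_3: b_0 = 1, b_1 = 2g = 6, b_2 = 1.
Total = 1 + 6 + 1 = 8

8


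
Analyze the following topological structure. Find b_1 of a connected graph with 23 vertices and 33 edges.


For a connected graph: rank(pi_1) = b_1 = E - V + 1 = 1 - chi.
chi = V - E = 23 - 33 = -10.
rank = 1 - (-10) = 33 - 23 + 1 = 11

11


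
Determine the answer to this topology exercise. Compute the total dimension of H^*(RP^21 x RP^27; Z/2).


dim H^*(RP^n; Z/2) = n+1 (one Z/2 in each degree 0..n).
Total Betti number is multiplicative.
Total = (21+1) * (27+1) = 22 * 28 = 616

616


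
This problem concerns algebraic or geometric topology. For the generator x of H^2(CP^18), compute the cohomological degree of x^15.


|x| = 2 in H^*(CP^n).
|x^15| = 15 * |x| = 15 * 2 = 30

30


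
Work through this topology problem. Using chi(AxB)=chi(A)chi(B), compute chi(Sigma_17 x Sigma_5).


chi(Sigma_17) = 2 - 2*17 = -32
chi(Sigma_5) = 2 - 2*5 = -8
chi(product) = (-32) * (-8) = 256

256


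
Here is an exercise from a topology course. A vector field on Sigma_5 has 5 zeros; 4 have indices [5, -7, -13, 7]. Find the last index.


Poincare-Hopf: sum of indices = chi(M).
chi(Sigma_5) = 2 - 2*5 = -8.
Sum of known indices = -8.
x = chi - (sum known) = -8 - (-8) = 0

0


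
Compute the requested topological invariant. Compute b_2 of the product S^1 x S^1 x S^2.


Each S^d has Poincare polynomial 1 + t^d.
The product S^1 x S^1 x S^2 has Poincare polynomial prod(1+t^d_i).
Expanding: b_0=1, b_1=2, b_2=2, b_3=2, b_4=1.
b_2 = 2

2


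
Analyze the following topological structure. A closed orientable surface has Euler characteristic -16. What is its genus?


chi = 2 - 2g for closed orientable surfaces.
-16 = 2 - 2g
2g = 2 - (-16) = 18
g = 9

9


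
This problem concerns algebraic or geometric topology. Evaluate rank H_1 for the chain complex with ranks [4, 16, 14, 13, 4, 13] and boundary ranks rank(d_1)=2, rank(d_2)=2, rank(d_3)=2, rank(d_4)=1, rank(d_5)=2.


rank H_k = rank(ker d_k) - rank(im d_{k+1}).
rank(ker d_1) = rank(C_1) - rank(d_1) = 16 - 2 = 14.
rank(im d_{1+1}) = 2.
rank H_1 = 14 - 2 = 12

12


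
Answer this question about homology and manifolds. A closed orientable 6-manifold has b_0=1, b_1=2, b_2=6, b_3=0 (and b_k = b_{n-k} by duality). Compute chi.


By Poincare duality b_k = b_{6-k}, so full Betti numbers: b_0=1, b_1=2, b_2=6, b_3=0, b_4=6, b_5=2, b_6=1.
chi = sum (-1)^k b_k = 10

10


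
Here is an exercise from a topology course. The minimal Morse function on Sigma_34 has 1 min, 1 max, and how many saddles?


A perfect Morse function has m_k = b_k.
For Sigma_34: b_0=1, b_1=2g=68, b_2=1.
Saddles m_1 = 2g = 68

68


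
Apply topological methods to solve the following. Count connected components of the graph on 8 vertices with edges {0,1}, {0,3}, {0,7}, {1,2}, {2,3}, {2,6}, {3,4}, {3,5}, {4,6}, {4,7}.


Run DFS/union-find over 8 vertices.
V = 8, E = 10.
Number of components = 1

1


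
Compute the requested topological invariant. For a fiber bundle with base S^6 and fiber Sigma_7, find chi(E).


chi(S^6) = 2 (n even), chi(Sigma_7) = 2 - 2*7 = -12.
chi(E) = 2 * (-12) = -24

-24


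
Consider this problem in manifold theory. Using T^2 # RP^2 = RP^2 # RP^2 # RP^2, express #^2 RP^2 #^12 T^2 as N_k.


Since a >= 1, the sum is non-orientable; each T^2 can be replaced by RP^2 # RP^2 (since T^2#RP^2 = 3RP^2).
Total crosscaps k = 2 + 2*12 = 26.
Check via chi: chi = 2*1 + 12*0 - (2+12-1)*2 = -24 = 2 - k = -24. Consistent.

26


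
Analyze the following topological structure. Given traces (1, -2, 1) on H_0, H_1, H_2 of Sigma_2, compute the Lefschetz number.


L(f) = tr(f_0*) - tr(f_1*) + tr(f_2*).
= 1 - (-2) + (1)
= 4

4


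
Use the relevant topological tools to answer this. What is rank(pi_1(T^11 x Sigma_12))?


pi_1(A x B) = pi_1(A) x pi_1(B); rank of abelianization = b_1.
b_1(T^11) = 11, b_1(Sigma_12) = 2*12 = 24.
b_1(product) = 11 + 24 = 35

35


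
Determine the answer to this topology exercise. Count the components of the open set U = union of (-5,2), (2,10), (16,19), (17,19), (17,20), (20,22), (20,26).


Sort and merge overlapping open intervals.
Merged: (-5,2), (2,10), (16,20), (20,26).
Number of components = 4

4


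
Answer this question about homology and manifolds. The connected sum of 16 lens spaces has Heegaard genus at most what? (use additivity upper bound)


Heegaard genus satisfies g(A#B) <= g(A) + g(B).
Each lens space has g = 1.
Upper bound: 16 * 1 = 16

16


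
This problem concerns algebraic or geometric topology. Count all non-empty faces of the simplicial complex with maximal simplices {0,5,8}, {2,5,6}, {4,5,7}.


Each maximal simplex on m vertices has 2^m - 1 nonempty faces.
Take the union (dedupe shared faces).
Total distinct faces = 19

19


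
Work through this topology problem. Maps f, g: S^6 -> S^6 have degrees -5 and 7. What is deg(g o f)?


Degree is multiplicative under composition: deg(g o f) = deg(g) * deg(f).
= 7 * -5 = -35

-35


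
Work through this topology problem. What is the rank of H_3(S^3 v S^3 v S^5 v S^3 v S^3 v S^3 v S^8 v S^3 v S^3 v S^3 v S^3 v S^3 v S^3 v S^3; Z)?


For a wedge of spheres, H_k (k>0) is free on one generator per sphere of dimension k.
Spheres of dimension 3: count = 12.
b_3 = 12

12


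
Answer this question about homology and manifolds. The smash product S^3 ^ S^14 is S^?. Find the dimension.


S^m ^ S^n = S^{m+n}.
k = 3 + 14 = 17

17


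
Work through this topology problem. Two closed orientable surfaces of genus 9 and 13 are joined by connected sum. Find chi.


chi(Sigma_9) = 2 - 2*9 = -16
chi(Sigma_13) = 2 - 2*13 = -24
For surfaces: chi(A#B) = chi(A) + chi(B) - 2.
chi = -16 + -24 - 2 = -42

-42


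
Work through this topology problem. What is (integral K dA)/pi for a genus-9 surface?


Gauss-Bonnet: integral K dA = 2*pi*chi(M).
chi(Sigma_9) = 2 - 2*9 = -16.
(integral K dA)/pi = 2*chi = 2*(-16) = -32

-32


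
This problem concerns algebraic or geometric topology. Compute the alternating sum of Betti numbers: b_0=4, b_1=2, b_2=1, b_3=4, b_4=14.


chi = sum_k (-1)^k b_k.
= (4) + (-2) + (1) + (-4) + (14)
= 13

13


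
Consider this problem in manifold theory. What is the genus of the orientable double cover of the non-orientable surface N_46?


chi(N_46) = 2 - 46 = -44.
Double cover: chi(Sigma_g) = 2 * chi(N_46) = 2*(-44) = -88.
2 - 2g = -88, so g = (2 - (-88))/2 = 90/2 = 45

45


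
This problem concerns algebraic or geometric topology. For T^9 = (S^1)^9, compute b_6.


By the Kunneth formula, b_k(T^n) = C(n,k).
b_6(T^9) = C(9,6).
C(9,6) = 9!/(6!*3!) = 84

84


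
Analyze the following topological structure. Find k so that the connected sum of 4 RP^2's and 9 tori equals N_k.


Since a >= 1, the sum is non-orientable; each T^2 can be replaced by RP^2 # RP^2 (since T^2#RP^2 = 3RP^2).
Total crosscaps k = 4 + 2*9 = 22.
Check via chi: chi = 4*1 + 9*0 - (4+9-1)*2 = -20 = 2 - k = -20. Consistent.

22


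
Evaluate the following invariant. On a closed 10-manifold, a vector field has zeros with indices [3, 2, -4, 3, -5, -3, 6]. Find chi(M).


Poincare-Hopf: chi(M) = sum of indices of zeros.
chi = (3) + (2) + (-4) + (3) + (-5) + (-3) + (6) = 2

2


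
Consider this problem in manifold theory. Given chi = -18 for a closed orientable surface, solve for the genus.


chi = 2 - 2g for closed orientable surfaces.
-18 = 2 - 2g
2g = 2 - (-18) = 20
g = 10

10


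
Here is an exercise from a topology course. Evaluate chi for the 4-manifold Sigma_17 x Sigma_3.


chi(Sigma_17) = 2 - 2*17 = -32
chi(Sigma_3) = 2 - 2*3 = -4
chi(product) = (-32) * (-4) = 128

128


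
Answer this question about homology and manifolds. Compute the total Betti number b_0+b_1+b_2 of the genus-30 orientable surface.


For Sigma_30: b_0 = 1, b_1 = 2g = 60, b_2 = 1.
Total = 1 + 60 + 1 = 62

62


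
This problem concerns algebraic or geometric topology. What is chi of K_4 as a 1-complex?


K_4: V = 4, E = C(4,2) = 6.
chi = V - E = 4 - 6 = -2

-2


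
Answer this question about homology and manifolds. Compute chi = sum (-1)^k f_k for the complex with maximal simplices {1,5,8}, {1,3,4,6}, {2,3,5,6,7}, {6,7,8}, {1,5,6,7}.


Enumerate all faces; f-vector: f_0=8, f_1=21, f_2=19, f_3=7, f_4=1.
chi = sum (-1)^k f_k = 0

0


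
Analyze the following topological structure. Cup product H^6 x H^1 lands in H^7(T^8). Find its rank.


Cup product: H^p x H^q -> H^{p+q}; here p+q = 6+1 = 7.
rank H^k(T^n) = C(n,k).
C(8,7) = 8

8


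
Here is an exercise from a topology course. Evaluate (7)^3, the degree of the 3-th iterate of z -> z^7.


deg(f) = 7. Degree is multiplicative: deg(f^3) = (deg f)^3.
deg(f^3) = (7)^3 = 343

343


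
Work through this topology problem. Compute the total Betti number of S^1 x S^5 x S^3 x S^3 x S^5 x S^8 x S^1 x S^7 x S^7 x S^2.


Total Betti number is multiplicative under products.
Each S^d (d>=1) has total Betti number 2.
There are 10 sphere factors.
Total = 2^10 = 1024

1024


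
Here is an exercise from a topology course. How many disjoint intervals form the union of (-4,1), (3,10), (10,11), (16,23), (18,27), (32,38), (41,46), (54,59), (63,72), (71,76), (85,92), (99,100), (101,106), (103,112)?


Sort and merge overlapping open intervals.
Merged: (-4,1), (3,10), (10,11), (16,27), (32,38), (41,46), (54,59), (63,76), (85,92), (99,100), (101,112).
Number of components = 11

11


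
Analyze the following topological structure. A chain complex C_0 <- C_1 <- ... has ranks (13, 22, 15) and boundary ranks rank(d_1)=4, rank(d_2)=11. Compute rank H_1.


rank H_k = rank(ker d_k) - rank(im d_{k+1}).
rank(ker d_1) = rank(C_1) - rank(d_1) = 22 - 4 = 18.
rank(im d_{1+1}) = 11.
rank H_1 = 18 - 11 = 7

7


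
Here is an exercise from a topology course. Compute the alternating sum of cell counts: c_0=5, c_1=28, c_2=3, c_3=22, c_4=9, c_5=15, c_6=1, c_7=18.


chi = sum_k (-1)^k c_k.
= (-1)^0*5 + (-1)^1*28 + (-1)^2*3 + (-1)^3*22 + (-1)^4*9 + (-1)^5*15 + (-1)^6*1 + (-1)^7*18
= (5) + (-28) + (3) + (-22) + (9) + (-15) + (1) + (-18)
= -65

-65


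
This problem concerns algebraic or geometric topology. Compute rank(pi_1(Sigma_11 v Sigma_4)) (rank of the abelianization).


For a wedge: H_1(A v B) = H_1(A) + H_1(B).
b_1(Sigma_11) = 22, b_1(Sigma_4) = 8.
b_1 = 22 + 8 = 30

30


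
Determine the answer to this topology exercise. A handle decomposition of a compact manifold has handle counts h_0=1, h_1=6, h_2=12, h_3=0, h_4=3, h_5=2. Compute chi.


Handles of index k contribute (-1)^k to chi (same as CW cells).
chi = (1) + (-6) + (12) + (0) + (3) + (-2) = 8

8


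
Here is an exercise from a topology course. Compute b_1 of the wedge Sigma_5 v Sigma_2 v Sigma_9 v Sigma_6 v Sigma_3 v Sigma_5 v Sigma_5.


For a wedge X v Y: reduced H_k(X v Y) = H_k(X) + H_k(Y).
Each Sigma_g contributes b_1 = 2g.
b_1 = 10 + 4 + 18 + 12 + 6 + 10 + 10 = 70

70


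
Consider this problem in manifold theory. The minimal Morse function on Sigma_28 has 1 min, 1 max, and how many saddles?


A perfect Morse function has m_k = b_k.
For Sigma_28: b_0=1, b_1=2g=56, b_2=1.
Saddles m_1 = 2g = 56

56


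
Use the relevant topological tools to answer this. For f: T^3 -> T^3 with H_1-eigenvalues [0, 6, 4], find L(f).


For a torus self-map: L(f) = det(I - A) where A acts on H_1.
L(f) = (1-0) * (1-6) * (1-4) = 1 * -5 * -3 = 15

15


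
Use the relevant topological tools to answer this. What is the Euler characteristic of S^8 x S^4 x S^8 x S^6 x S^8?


chi is multiplicative: chi(X x Y) = chi(X) chi(Y).
Each even-dim sphere has chi = 2. There are 5 factors.
chi = 2^5 = 32

32


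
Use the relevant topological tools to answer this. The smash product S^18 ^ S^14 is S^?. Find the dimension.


S^m ^ S^n = S^{m+n}.
k = 18 + 14 = 32

32


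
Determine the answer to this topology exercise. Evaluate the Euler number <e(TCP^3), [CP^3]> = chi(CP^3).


For any closed oriented manifold, <e(TM),[M]> = chi(M).
chi(CP^3) = 3+1 = 4

4


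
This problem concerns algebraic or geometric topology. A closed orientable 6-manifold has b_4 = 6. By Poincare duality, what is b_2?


Poincare duality for closed orientable n-manifolds: b_k = b_{n-k}.
Here n = 6, so b_2 = b_4 = 6

6


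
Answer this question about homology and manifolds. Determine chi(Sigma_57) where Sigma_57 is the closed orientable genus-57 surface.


For a closed orientable surface of genus g: chi = 2 - 2g.
Here g = 57.
chi = 2 - 2*57 = 2 - 114 = -112

-112


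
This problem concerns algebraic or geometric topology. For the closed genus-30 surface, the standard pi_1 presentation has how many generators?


Standard presentation: pi_1(Sigma_g) = <a_1,b_1,...,a_g,b_g | [a_1,b_1]...[a_g,b_g] = 1>.
Number of generators = 2g = 2*30 = 60

60


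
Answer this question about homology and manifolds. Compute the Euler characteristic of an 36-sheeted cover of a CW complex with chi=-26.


For a finite covering: chi(E) = (number of sheets) * chi(B).
chi(E) = 36 * (-26) = -936

-936


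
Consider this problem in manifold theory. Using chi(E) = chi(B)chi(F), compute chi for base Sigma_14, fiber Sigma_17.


For a fiber bundle F -> E -> B (with CW structure): chi(E) = chi(B) * chi(F).
chi(Sigma_14) = -26, chi(Sigma_17) = -32.
chi(E) = (-26) * (-32) = 832

832


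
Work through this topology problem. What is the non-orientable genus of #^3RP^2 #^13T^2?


Since a >= 1, the sum is non-orientable; each T^2 can be replaced by RP^2 # RP^2 (since T^2#RP^2 = 3RP^2).
Total crosscaps k = 3 + 2*13 = 29.
Check via chi: chi = 3*1 + 13*0 - (3+13-1)*2 = -27 = 2 - k = -27. Consistent.

29
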